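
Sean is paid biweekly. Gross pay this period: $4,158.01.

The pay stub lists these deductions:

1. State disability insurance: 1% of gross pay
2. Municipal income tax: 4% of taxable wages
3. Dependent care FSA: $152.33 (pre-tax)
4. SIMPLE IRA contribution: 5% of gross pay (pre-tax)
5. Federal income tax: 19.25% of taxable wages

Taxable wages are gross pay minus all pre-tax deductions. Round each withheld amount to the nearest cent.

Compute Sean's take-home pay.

$2,873.22

Dependent care FSA: $152.33
SIMPLE IRA contribution: $4,158.01 × 0.05 = $207.90
Pre-tax total = $152.33 + $207.90 = $360.23
Taxable wages = $4,158.01 − $360.23 = $3,797.78
Federal income tax: $3,797.78 × 0.1925 = $731.07
Municipal income tax: $3,797.78 × 0.04 = $151.91
State disability insurance: $4,158.01 × 0.01 = $41.58
Total deductions = $152.33 + $207.90 + $731.07 + $151.91 + $41.58 = $1,284.79
Net pay = $4,158.01 − $1,284.79 = $2,873.22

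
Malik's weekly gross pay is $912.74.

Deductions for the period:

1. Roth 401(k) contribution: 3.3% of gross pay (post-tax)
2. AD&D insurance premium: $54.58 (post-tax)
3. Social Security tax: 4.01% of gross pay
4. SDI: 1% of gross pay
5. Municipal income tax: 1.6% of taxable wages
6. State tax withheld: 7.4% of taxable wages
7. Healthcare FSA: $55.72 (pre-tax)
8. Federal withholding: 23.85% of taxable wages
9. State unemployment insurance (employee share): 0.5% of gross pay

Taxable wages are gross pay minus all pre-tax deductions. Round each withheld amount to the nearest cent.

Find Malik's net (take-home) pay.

$440.50

Healthcare FSA: $55.72
Taxable wages = $912.74 − $55.72 = $857.02
State tax withheld: $857.02 × 0.074 = $63.42
Municipal income tax: $857.02 × 0.016 = $13.71
Federal withholding: $857.02 × 0.2385 = $204.40
Social Security tax: $912.74 × 0.0401 = $36.60
SDI: $912.74 × 0.01 = $9.13
State unemployment insurance (employee share): $912.74 × 0.005 = $4.56
Roth 401(k) contribution: $912.74 × 0.033 = $30.12
AD&D insurance premium: $54.58
Total deductions = $55.72 + $63.42 + $13.71 + $204.40 + $36.60 + $9.13 + $4.56 + $30.12 + $54.58 = $472.24
Net pay = $912.74 − $472.24 = $440.50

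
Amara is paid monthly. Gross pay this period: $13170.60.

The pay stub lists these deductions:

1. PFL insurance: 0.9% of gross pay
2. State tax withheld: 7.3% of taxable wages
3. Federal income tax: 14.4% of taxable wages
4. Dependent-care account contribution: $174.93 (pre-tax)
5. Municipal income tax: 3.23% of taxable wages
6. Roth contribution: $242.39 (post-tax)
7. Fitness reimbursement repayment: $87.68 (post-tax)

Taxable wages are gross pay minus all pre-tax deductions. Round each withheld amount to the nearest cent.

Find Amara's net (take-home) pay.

$9307.24

Dependent-care account contribution: $174.93
Taxable wages = $13170.60 − $174.93 = $12995.67
Federal income tax: $12995.67 × 0.144 = $1871.38
Municipal income tax: $12995.67 × 0.0323 = $419.76
State tax withheld: $12995.67 × 0.073 = $948.68
PFL insurance: $13170.60 × 0.009 = $118.54
Roth contribution: $242.39
Fitness reimbursement repayment: $87.68
Total deductions = $174.93 + $1871.38 + $419.76 + $948.68 + $118.54 + $242.39 + $87.68 = $3863.36
Net pay = $13170.60 − $3863.36 = $9307.24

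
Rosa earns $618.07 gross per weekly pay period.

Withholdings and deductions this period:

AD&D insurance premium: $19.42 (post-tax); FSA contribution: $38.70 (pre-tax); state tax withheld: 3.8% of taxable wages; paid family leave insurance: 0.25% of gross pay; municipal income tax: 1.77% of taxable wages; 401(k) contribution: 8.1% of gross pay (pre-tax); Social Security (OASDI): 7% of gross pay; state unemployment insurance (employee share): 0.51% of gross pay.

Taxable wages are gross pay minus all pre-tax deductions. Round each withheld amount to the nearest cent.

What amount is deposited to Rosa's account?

$432.45

FSA contribution: $38.70
401(k) contribution: $618.07 × 0.081 = $50.06
Pre-tax total = $38.70 + $50.06 = $88.76
Taxable wages = $618.07 − $88.76 = $529.31
Municipal income tax: $529.31 × 0.0177 = $9.37
State tax withheld: $529.31 × 0.038 = $20.11
Paid family leave insurance: $618.07 × 0.0025 = $1.55
Social Security (OASDI): $618.07 × 0.07 = $43.26
State unemployment insurance (employee share): $618.07 × 0.0051 = $3.15
AD&D insurance premium: $19.42
Total deductions = $38.70 + $50.06 + $9.37 + $20.11 + $1.55 + $43.26 + $3.15 + $19.42 = $185.62
Net pay = $618.07 − $185.62 = $432.45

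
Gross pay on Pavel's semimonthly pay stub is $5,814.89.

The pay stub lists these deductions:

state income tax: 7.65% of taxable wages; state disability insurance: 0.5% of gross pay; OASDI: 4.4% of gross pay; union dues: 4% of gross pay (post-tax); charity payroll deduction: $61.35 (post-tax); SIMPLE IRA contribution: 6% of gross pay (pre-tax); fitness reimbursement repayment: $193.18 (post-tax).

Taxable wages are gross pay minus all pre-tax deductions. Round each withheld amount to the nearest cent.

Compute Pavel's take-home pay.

$4,275.79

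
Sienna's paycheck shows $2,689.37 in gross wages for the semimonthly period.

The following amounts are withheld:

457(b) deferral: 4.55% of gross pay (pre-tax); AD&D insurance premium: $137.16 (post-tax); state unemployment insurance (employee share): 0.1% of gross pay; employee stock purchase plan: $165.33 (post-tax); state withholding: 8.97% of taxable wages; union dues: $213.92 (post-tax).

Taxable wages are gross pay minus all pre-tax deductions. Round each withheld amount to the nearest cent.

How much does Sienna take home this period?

$1,817.64

457(b) deferral: $2,689.37 × 0.0455 = $122.37
Taxable wages = $2,689.37 − $122.37 = $2,567.00
State withholding: $2,567.00 × 0.0897 = $230.26
State unemployment insurance (employee share): $2,689.37 × 0.001 = $2.69
AD&D insurance premium: $137.16
Union dues: $213.92
Employee stock purchase plan: $165.33
Total deductions = $122.37 + $230.26 + $2.69 + $137.16 + $213.92 + $165.33 = $871.73
Net pay = $2,689.37 − $871.73 = $1,817.64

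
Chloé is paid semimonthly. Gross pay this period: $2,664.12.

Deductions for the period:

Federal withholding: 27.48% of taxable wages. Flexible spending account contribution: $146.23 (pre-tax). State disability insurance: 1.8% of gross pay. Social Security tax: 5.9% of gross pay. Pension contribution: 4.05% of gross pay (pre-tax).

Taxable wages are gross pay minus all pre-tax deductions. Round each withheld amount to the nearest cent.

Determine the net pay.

Pension contribution: $2,664.12 × 0.0405 = $107.90
Flexible spending account contribution: $146.23
Pre-tax total = $107.90 + $146.23 = $254.13
Taxable wages = $2,664.12 − $254.13 = $2,409.99
Federal withholding: $2,409.99 × 0.2748 = $662.27
Social Security tax: $2,664.12 × 0.059 = $157.18
State disability insurance: $2,664.12 × 0.018 = $47.95
Total deductions = $107.90 + $146.23 + $662.27 + $157.18 + $47.95 = $1,121.53
Net pay = $2,664.12 − $1,121.53 = $1,542.59

$1,542.59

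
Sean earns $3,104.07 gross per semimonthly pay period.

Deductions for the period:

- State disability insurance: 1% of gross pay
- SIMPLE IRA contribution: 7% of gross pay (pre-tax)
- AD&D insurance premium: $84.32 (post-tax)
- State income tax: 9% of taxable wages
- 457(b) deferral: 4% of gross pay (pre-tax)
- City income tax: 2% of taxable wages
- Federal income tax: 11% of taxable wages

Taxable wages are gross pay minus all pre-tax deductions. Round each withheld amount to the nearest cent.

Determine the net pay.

$2,039.49

457(b) deferral: $3,104.07 × 0.04 = $124.16
SIMPLE IRA contribution: $3,104.07 × 0.07 = $217.28
Pre-tax total = $124.16 + $217.28 = $341.44
Taxable wages = $3,104.07 − $341.44 = $2,762.63
City income tax: $2,762.63 × 0.02 = $55.25
Federal income tax: $2,762.63 × 0.11 = $303.89
State income tax: $2,762.63 × 0.09 = $248.64
State disability insurance: $3,104.07 × 0.01 = $31.04
AD&D insurance premium: $84.32
Total deductions = $124.16 + $217.28 + $55.25 + $303.89 + $248.64 + $31.04 + $84.32 = $1,064.58
Net pay = $3,104.07 − $1,064.58 = $2,039.49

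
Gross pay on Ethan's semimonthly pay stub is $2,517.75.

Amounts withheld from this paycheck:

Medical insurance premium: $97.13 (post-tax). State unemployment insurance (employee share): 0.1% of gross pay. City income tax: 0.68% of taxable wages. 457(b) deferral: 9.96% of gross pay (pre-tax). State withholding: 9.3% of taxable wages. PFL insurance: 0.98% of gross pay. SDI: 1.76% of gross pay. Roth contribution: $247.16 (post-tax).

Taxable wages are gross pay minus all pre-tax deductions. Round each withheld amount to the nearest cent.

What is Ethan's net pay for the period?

$1,624.94

457(b) deferral: $2,517.75 × 0.0996 = $250.77
Taxable wages = $2,517.75 − $250.77 = $2,266.98
State withholding: $2,266.98 × 0.093 = $210.83
City income tax: $2,266.98 × 0.0068 = $15.42
SDI: $2,517.75 × 0.0176 = $44.31
State unemployment insurance (employee share): $2,517.75 × 0.001 = $2.52
PFL insurance: $2,517.75 × 0.0098 = $24.67
Roth contribution: $247.16
Medical insurance premium: $97.13
Total deductions = $250.77 + $210.83 + $15.42 + $44.31 + $2.52 + $24.67 + $247.16 + $97.13 = $892.81
Net pay = $2,517.75 − $892.81 = $1,624.94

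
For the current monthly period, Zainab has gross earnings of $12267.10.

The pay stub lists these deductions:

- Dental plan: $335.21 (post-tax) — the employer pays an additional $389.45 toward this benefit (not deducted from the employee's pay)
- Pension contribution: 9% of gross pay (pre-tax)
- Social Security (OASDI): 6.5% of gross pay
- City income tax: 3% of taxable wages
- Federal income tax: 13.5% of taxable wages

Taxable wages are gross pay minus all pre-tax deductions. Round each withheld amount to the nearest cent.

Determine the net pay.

Pension contribution: $12267.10 × 0.09 = $1104.04
Taxable wages = $12267.10 − $1104.04 = $11163.06
Federal income tax: $11163.06 × 0.135 = $1507.01
City income tax: $11163.06 × 0.03 = $334.89
Social Security (OASDI): $12267.10 × 0.065 = $797.36
Dental plan: $335.21
(Employer's $389.45 toward dental plan is not withheld from the employee.)
Total deductions = $1104.04 + $1507.01 + $334.89 + $797.36 + $335.21 = $4078.51
Net pay = $12267.10 − $4078.51 = $8188.59

$8188.59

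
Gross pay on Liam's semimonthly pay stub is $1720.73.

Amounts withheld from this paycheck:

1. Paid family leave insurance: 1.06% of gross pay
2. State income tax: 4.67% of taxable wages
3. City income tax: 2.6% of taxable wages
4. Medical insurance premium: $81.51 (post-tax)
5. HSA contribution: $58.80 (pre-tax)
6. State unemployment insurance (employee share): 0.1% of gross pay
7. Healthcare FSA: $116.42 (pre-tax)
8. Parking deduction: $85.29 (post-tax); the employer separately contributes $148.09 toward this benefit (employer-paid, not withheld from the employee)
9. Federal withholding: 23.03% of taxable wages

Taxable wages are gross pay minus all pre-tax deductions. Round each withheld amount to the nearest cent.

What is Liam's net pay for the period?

HSA contribution: $58.80
Healthcare FSA: $116.42
Pre-tax total = $58.80 + $116.42 = $175.22
Taxable wages = $1720.73 − $175.22 = $1545.51
City income tax: $1545.51 × 0.026 = $40.18
State income tax: $1545.51 × 0.0467 = $72.18
Federal withholding: $1545.51 × 0.2303 = $355.93
State unemployment insurance (employee share): $1720.73 × 0.001 = $1.72
Paid family leave insurance: $1720.73 × 0.0106 = $18.24
Medical insurance premium: $81.51
Parking deduction: $85.29
(Employer's $148.09 toward parking deduction is not withheld from the employee.)
Total deductions = $58.80 + $116.42 + $40.18 + $72.18 + $355.93 + $1.72 + $18.24 + $81.51 + $85.29 = $830.27
Net pay = $1720.73 − $830.27 = $890.46

$890.46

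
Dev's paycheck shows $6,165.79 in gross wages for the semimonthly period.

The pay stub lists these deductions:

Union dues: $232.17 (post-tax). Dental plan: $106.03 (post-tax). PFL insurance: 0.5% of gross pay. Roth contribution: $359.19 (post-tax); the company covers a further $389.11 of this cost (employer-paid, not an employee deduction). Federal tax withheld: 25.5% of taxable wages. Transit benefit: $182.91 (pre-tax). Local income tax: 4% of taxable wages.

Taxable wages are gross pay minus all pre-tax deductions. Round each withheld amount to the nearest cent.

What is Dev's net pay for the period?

$3,489.71

Transit benefit: $182.91
Taxable wages = $6,165.79 − $182.91 = $5,982.88
Federal tax withheld: $5,982.88 × 0.255 = $1,525.63
Local income tax: $5,982.88 × 0.04 = $239.32
PFL insurance: $6,165.79 × 0.005 = $30.83
Union dues: $232.17
Dental plan: $106.03
Roth contribution: $359.19
(Employer's $389.11 toward Roth contribution is not withheld from the employee.)
Total deductions = $182.91 + $1,525.63 + $239.32 + $30.83 + $232.17 + $106.03 + $359.19 = $2,676.08
Net pay = $6,165.79 − $2,676.08 = $3,489.71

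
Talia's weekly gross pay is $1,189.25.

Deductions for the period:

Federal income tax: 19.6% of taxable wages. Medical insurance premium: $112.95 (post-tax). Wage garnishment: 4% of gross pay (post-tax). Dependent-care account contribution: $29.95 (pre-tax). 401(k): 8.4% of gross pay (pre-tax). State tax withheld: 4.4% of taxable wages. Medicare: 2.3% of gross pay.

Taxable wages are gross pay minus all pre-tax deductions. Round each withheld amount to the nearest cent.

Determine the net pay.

$617.28

Dependent-care account contribution: $29.95
401(k): $1,189.25 × 0.084 = $99.90
Pre-tax total = $29.95 + $99.90 = $129.85
Taxable wages = $1,189.25 − $129.85 = $1,059.40
Federal income tax: $1,059.40 × 0.196 = $207.64
State tax withheld: $1,059.40 × 0.044 = $46.61
Medicare: $1,189.25 × 0.023 = $27.35
Wage garnishment: $1,189.25 × 0.04 = $47.57
Medical insurance premium: $112.95
Total deductions = $29.95 + $99.90 + $207.64 + $46.61 + $27.35 + $47.57 + $112.95 = $571.97
Net pay = $1,189.25 − $571.97 = $617.28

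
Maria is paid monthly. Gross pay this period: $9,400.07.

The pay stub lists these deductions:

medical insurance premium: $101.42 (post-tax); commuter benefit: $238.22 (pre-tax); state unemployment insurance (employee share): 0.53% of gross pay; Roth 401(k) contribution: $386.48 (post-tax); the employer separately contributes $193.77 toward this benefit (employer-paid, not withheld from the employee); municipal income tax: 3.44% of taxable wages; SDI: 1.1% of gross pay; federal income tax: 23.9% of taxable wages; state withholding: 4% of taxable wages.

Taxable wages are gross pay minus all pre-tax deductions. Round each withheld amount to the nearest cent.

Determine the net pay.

$5,649.41

Commuter benefit: $238.22
Taxable wages = $9,400.07 − $238.22 = $9,161.85
State withholding: $9,161.85 × 0.04 = $366.47
Municipal income tax: $9,161.85 × 0.0344 = $315.17
Federal income tax: $9,161.85 × 0.239 = $2,189.68
State unemployment insurance (employee share): $9,400.07 × 0.0053 = $49.82
SDI: $9,400.07 × 0.011 = $103.40
Medical insurance premium: $101.42
Roth 401(k) contribution: $386.48
(Employer's $193.77 toward Roth 401(k) contribution is not withheld from the employee.)
Total deductions = $238.22 + $366.47 + $315.17 + $2,189.68 + $49.82 + $103.40 + $101.42 + $386.48 = $3,750.66
Net pay = $9,400.07 − $3,750.66 = $5,649.41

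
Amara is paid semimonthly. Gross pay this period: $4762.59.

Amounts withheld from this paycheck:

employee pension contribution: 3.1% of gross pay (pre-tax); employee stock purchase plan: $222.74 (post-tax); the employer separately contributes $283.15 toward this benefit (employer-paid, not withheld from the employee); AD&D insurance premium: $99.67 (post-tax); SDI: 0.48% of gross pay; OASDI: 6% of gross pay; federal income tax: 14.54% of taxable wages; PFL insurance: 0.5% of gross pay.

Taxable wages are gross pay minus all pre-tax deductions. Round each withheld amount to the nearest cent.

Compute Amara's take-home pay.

$3289.10

Employee pension contribution: $4762.59 × 0.031 = $147.64
Taxable wages = $4762.59 − $147.64 = $4614.95
Federal income tax: $4614.95 × 0.1454 = $671.01
PFL insurance: $4762.59 × 0.005 = $23.81
OASDI: $4762.59 × 0.06 = $285.76
SDI: $4762.59 × 0.0048 = $22.86
AD&D insurance premium: $99.67
Employee stock purchase plan: $222.74
(Employer's $283.15 toward employee stock purchase plan is not withheld from the employee.)
Total deductions = $147.64 + $671.01 + $23.81 + $285.76 + $22.86 + $99.67 + $222.74 = $1473.49
Net pay = $4762.59 − $1473.49 = $3289.10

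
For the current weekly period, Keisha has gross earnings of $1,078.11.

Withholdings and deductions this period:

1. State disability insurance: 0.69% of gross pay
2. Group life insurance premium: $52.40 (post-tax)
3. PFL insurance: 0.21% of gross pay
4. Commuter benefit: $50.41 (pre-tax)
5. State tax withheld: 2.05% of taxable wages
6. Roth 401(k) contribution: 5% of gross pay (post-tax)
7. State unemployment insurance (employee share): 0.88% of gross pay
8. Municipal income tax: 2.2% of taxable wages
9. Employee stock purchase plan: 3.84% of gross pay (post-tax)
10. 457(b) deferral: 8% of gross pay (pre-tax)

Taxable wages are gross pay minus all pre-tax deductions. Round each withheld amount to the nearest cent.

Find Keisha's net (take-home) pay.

$734.54

Commuter benefit: $50.41
457(b) deferral: $1,078.11 × 0.08 = $86.25
Pre-tax total = $50.41 + $86.25 = $136.66
Taxable wages = $1,078.11 − $136.66 = $941.45
State tax withheld: $941.45 × 0.0205 = $19.30
Municipal income tax: $941.45 × 0.022 = $20.71
State disability insurance: $1,078.11 × 0.0069 = $7.44
PFL insurance: $1,078.11 × 0.0021 = $2.26
State unemployment insurance (employee share): $1,078.11 × 0.0088 = $9.49
Roth 401(k) contribution: $1,078.11 × 0.05 = $53.91
Employee stock purchase plan: $1,078.11 × 0.0384 = $41.40
Group life insurance premium: $52.40
Total deductions = $50.41 + $86.25 + $19.30 + $20.71 + $7.44 + $2.26 + $9.49 + $53.91 + $41.40 + $52.40 = $343.57
Net pay = $1,078.11 − $343.57 = $734.54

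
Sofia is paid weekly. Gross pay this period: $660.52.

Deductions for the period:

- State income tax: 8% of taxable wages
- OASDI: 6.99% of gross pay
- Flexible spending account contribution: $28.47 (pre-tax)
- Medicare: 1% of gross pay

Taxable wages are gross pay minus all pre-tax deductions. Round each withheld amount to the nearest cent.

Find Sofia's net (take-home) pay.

Flexible spending account contribution: $28.47
Taxable wages = $660.52 − $28.47 = $632.05
State income tax: $632.05 × 0.08 = $50.56
Medicare: $660.52 × 0.01 = $6.61
OASDI: $660.52 × 0.0699 = $46.17
Total deductions = $28.47 + $50.56 + $6.61 + $46.17 = $131.81
Net pay = $660.52 − $131.81 = $528.71

$528.71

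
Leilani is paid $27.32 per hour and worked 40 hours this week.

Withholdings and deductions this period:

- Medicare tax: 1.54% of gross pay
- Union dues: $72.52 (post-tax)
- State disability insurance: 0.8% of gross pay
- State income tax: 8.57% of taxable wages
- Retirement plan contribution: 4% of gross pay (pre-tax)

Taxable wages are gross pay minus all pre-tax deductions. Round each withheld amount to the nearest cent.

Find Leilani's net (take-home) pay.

$861.09

Gross pay: 40 × $27.32 = $1,092.80
Retirement plan contribution: $1,092.80 × 0.04 = $43.71
Taxable wages = $1,092.80 − $43.71 = $1,049.09
State income tax: $1,049.09 × 0.0857 = $89.91
State disability insurance: $1,092.80 × 0.008 = $8.74
Medicare tax: $1,092.80 × 0.0154 = $16.83
Union dues: $72.52
Total deductions = $43.71 + $89.91 + $8.74 + $16.83 + $72.52 = $231.71
Net pay = $1,092.80 − $231.71 = $861.09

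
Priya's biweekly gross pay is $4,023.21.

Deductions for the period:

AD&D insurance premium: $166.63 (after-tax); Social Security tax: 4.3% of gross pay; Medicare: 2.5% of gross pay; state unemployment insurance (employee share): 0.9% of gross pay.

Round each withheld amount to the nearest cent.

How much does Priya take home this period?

State unemployment insurance (employee share): $4,023.21 × 0.009 = $36.21
Social Security tax: $4,023.21 × 0.043 = $173.00
Medicare: $4,023.21 × 0.025 = $100.58
AD&D insurance premium: $166.63
Total deductions = $36.21 + $173.00 + $100.58 + $166.63 = $476.42
Net pay = $4,023.21 − $476.42 = $3,546.79

$3,546.79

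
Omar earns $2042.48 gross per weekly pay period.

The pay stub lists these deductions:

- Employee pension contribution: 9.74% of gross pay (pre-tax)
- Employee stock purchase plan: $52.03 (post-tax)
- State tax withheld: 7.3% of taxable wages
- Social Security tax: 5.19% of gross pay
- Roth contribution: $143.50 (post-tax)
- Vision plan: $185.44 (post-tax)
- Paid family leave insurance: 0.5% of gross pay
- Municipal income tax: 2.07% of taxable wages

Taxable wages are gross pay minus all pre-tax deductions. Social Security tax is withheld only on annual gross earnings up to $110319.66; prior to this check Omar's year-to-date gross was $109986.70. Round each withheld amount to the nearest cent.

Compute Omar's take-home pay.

$1262.34

Employee pension contribution: $2042.48 × 0.0974 = $198.94
Taxable wages = $2042.48 − $198.94 = $1843.54
State tax withheld: $1843.54 × 0.073 = $134.58
Municipal income tax: $1843.54 × 0.0207 = $38.16
Paid family leave insurance: $2042.48 × 0.005 = $10.21
Social Security tax: only $110319.66 − $109986.70 = $332.96 of this check is subject → $332.96 × 0.0519 = $17.28
Employee stock purchase plan: $52.03
Roth contribution: $143.50
Vision plan: $185.44
Total deductions = $198.94 + $134.58 + $38.16 + $10.21 + $17.28 + $52.03 + $143.50 + $185.44 = $780.14
Net pay = $2042.48 − $780.14 = $1262.34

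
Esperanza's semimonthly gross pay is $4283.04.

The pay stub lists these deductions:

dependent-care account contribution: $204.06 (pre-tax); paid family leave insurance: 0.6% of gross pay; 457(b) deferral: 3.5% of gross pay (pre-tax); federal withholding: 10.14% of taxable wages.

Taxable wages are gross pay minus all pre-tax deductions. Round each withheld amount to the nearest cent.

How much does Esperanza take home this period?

$3504.96

Dependent-care account contribution: $204.06
457(b) deferral: $4283.04 × 0.035 = $149.91
Pre-tax total = $204.06 + $149.91 = $353.97
Taxable wages = $4283.04 − $353.97 = $3929.07
Federal withholding: $3929.07 × 0.1014 = $398.41
Paid family leave insurance: $4283.04 × 0.006 = $25.70
Total deductions = $204.06 + $149.91 + $398.41 + $25.70 = $778.08
Net pay = $4283.04 − $778.08 = $3504.96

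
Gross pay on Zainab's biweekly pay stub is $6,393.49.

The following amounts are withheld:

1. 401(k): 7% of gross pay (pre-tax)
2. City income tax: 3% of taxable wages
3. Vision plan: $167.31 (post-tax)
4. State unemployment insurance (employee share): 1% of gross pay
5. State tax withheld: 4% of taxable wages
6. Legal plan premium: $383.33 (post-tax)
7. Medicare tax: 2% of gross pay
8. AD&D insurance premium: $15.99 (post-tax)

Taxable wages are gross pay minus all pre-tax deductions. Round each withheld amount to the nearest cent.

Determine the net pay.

401(k): $6,393.49 × 0.07 = $447.54
Taxable wages = $6,393.49 − $447.54 = $5,945.95
City income tax: $5,945.95 × 0.03 = $178.38
State tax withheld: $5,945.95 × 0.04 = $237.84
Medicare tax: $6,393.49 × 0.02 = $127.87
State unemployment insurance (employee share): $6,393.49 × 0.01 = $63.93
Legal plan premium: $383.33
Vision plan: $167.31
AD&D insurance premium: $15.99
Total deductions = $447.54 + $178.38 + $237.84 + $127.87 + $63.93 + $383.33 + $167.31 + $15.99 = $1,622.19
Net pay = $6,393.49 − $1,622.19 = $4,771.30

$4,771.30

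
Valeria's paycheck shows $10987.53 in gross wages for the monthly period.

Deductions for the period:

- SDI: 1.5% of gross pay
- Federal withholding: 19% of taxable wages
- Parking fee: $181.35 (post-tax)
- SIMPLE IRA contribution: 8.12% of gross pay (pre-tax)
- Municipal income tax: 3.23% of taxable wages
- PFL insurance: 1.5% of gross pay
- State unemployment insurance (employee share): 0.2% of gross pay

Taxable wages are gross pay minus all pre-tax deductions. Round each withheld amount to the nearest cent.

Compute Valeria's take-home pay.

$7318.20

SIMPLE IRA contribution: $10987.53 × 0.0812 = $892.19
Taxable wages = $10987.53 − $892.19 = $10095.34
Municipal income tax: $10095.34 × 0.0323 = $326.08
Federal withholding: $10095.34 × 0.19 = $1918.11
State unemployment insurance (employee share): $10987.53 × 0.002 = $21.98
PFL insurance: $10987.53 × 0.015 = $164.81
SDI: $10987.53 × 0.015 = $164.81
Parking fee: $181.35
Total deductions = $892.19 + $326.08 + $1918.11 + $21.98 + $164.81 + $164.81 + $181.35 = $3669.33
Net pay = $10987.53 − $3669.33 = $7318.20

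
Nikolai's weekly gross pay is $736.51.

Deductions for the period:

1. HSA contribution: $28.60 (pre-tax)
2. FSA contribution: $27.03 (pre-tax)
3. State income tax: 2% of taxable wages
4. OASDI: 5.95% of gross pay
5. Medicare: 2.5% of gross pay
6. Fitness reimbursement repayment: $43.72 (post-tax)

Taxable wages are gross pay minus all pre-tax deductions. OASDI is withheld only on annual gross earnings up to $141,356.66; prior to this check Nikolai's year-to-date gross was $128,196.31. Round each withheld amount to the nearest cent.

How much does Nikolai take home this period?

$561.31

HSA contribution: $28.60
FSA contribution: $27.03
Pre-tax total = $28.60 + $27.03 = $55.63
Taxable wages = $736.51 − $55.63 = $680.88
State income tax: $680.88 × 0.02 = $13.62
OASDI: cap not yet reached, full $736.51 is subject → $736.51 × 0.0595 = $43.82
Medicare: $736.51 × 0.025 = $18.41
Fitness reimbursement repayment: $43.72
Total deductions = $28.60 + $27.03 + $13.62 + $43.82 + $18.41 + $43.72 = $175.20
Net pay = $736.51 − $175.20 = $561.31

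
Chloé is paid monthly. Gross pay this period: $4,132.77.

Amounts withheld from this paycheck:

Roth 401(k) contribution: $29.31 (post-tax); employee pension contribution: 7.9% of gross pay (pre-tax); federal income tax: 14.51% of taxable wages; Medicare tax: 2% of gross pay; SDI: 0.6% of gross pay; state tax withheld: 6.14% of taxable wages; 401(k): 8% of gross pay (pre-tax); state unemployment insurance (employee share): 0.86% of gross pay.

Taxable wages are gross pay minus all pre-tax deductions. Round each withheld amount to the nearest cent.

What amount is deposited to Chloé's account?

$2,585.62

401(k): $4,132.77 × 0.08 = $330.62
Employee pension contribution: $4,132.77 × 0.079 = $326.49
Pre-tax total = $330.62 + $326.49 = $657.11
Taxable wages = $4,132.77 − $657.11 = $3,475.66
State tax withheld: $3,475.66 × 0.0614 = $213.41
Federal income tax: $3,475.66 × 0.1451 = $504.32
SDI: $4,132.77 × 0.006 = $24.80
State unemployment insurance (employee share): $4,132.77 × 0.0086 = $35.54
Medicare tax: $4,132.77 × 0.02 = $82.66
Roth 401(k) contribution: $29.31
Total deductions = $330.62 + $326.49 + $213.41 + $504.32 + $24.80 + $35.54 + $82.66 + $29.31 = $1,547.15
Net pay = $4,132.77 − $1,547.15 = $2,585.62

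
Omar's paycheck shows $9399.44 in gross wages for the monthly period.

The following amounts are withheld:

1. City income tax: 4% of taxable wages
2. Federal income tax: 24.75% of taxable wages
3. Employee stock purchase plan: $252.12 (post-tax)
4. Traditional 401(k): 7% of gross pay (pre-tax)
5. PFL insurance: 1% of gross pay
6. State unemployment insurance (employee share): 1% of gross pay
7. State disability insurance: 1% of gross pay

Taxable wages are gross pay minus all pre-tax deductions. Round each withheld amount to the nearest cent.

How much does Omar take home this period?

Traditional 401(k): $9399.44 × 0.07 = $657.96
Taxable wages = $9399.44 − $657.96 = $8741.48
City income tax: $8741.48 × 0.04 = $349.66
Federal income tax: $8741.48 × 0.2475 = $2163.52
PFL insurance: $9399.44 × 0.01 = $93.99
State disability insurance: $9399.44 × 0.01 = $93.99
State unemployment insurance (employee share): $9399.44 × 0.01 = $93.99
Employee stock purchase plan: $252.12
Total deductions = $657.96 + $349.66 + $2163.52 + $93.99 + $93.99 + $93.99 + $252.12 = $3705.23
Net pay = $9399.44 − $3705.23 = $5694.21

$5694.21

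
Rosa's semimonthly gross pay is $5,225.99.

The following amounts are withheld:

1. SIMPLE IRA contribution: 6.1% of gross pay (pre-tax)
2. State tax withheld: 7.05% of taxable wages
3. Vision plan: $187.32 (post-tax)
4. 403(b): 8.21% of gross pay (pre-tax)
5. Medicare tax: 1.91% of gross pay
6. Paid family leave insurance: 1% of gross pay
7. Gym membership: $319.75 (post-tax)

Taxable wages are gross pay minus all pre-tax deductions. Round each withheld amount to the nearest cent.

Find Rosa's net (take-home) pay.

$3,503.29

SIMPLE IRA contribution: $5,225.99 × 0.061 = $318.79
403(b): $5,225.99 × 0.0821 = $429.05
Pre-tax total = $318.79 + $429.05 = $747.84
Taxable wages = $5,225.99 − $747.84 = $4,478.15
State tax withheld: $4,478.15 × 0.0705 = $315.71
Paid family leave insurance: $5,225.99 × 0.01 = $52.26
Medicare tax: $5,225.99 × 0.0191 = $99.82
Gym membership: $319.75
Vision plan: $187.32
Total deductions = $318.79 + $429.05 + $315.71 + $52.26 + $99.82 + $319.75 + $187.32 = $1,722.70
Net pay = $5,225.99 − $1,722.70 = $3,503.29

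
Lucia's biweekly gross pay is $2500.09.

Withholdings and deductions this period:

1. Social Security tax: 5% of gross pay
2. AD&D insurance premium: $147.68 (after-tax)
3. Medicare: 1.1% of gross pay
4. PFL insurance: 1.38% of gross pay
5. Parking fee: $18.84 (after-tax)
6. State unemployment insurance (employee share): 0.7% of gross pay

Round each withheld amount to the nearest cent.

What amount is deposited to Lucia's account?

Medicare: $2500.09 × 0.011 = $27.50
State unemployment insurance (employee share): $2500.09 × 0.007 = $17.50
PFL insurance: $2500.09 × 0.0138 = $34.50
Social Security tax: $2500.09 × 0.05 = $125.00
AD&D insurance premium: $147.68
Parking fee: $18.84
Total deductions = $27.50 + $17.50 + $34.50 + $125.00 + $147.68 + $18.84 = $371.02
Net pay = $2500.09 − $371.02 = $2129.07

$2129.07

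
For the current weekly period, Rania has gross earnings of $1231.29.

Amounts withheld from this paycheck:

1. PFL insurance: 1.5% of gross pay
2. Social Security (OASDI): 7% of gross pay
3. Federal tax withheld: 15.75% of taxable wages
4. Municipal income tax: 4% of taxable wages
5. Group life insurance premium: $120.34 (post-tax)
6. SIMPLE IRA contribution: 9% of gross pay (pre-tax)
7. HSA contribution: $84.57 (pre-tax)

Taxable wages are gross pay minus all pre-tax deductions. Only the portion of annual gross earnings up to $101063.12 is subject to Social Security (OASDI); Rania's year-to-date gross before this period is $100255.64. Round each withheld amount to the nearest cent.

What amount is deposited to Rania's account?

$635.98

HSA contribution: $84.57
SIMPLE IRA contribution: $1231.29 × 0.09 = $110.82
Pre-tax total = $84.57 + $110.82 = $195.39
Taxable wages = $1231.29 − $195.39 = $1035.90
Federal tax withheld: $1035.90 × 0.1575 = $163.15
Municipal income tax: $1035.90 × 0.04 = $41.44
PFL insurance: $1231.29 × 0.015 = $18.47
Social Security (OASDI): only $101063.12 − $100255.64 = $807.48 of this check is subject → $807.48 × 0.07 = $56.52
Group life insurance premium: $120.34
Total deductions = $84.57 + $110.82 + $163.15 + $41.44 + $18.47 + $56.52 + $120.34 = $595.31
Net pay = $1231.29 − $595.31 = $635.98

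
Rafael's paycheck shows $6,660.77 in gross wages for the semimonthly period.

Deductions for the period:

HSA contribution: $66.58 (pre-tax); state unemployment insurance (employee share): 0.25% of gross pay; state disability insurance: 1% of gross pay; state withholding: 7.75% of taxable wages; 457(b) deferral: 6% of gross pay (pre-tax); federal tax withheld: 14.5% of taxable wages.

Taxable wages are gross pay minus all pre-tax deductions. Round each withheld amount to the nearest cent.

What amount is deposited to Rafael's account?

$4,732.99

HSA contribution: $66.58
457(b) deferral: $6,660.77 × 0.06 = $399.65
Pre-tax total = $66.58 + $399.65 = $466.23
Taxable wages = $6,660.77 − $466.23 = $6,194.54
State withholding: $6,194.54 × 0.0775 = $480.08
Federal tax withheld: $6,194.54 × 0.145 = $898.21
State disability insurance: $6,660.77 × 0.01 = $66.61
State unemployment insurance (employee share): $6,660.77 × 0.0025 = $16.65
Total deductions = $66.58 + $399.65 + $480.08 + $898.21 + $66.61 + $16.65 = $1,927.78
Net pay = $6,660.77 − $1,927.78 = $4,732.99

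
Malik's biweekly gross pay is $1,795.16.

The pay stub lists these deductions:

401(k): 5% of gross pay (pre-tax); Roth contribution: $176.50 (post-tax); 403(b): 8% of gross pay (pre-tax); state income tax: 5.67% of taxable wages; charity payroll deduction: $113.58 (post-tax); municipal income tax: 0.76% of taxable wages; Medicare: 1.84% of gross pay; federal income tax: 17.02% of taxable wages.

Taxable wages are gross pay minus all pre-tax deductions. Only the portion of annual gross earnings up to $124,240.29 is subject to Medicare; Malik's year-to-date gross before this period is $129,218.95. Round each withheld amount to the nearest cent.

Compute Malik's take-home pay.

$905.47

403(b): $1,795.16 × 0.08 = $143.61
401(k): $1,795.16 × 0.05 = $89.76
Pre-tax total = $143.61 + $89.76 = $233.37
Taxable wages = $1,795.16 − $233.37 = $1,561.79
Municipal income tax: $1,561.79 × 0.0076 = $11.87
Federal income tax: $1,561.79 × 0.1702 = $265.82
State income tax: $1,561.79 × 0.0567 = $88.55
Medicare: annual cap $124,240.29 already reached (YTD $129,218.95), so $0.00
Charity payroll deduction: $113.58
Roth contribution: $176.50
Total deductions = $143.61 + $89.76 + $11.87 + $265.82 + $88.55 + $0.00 + $113.58 + $176.50 = $889.69
Net pay = $1,795.16 − $889.69 = $905.47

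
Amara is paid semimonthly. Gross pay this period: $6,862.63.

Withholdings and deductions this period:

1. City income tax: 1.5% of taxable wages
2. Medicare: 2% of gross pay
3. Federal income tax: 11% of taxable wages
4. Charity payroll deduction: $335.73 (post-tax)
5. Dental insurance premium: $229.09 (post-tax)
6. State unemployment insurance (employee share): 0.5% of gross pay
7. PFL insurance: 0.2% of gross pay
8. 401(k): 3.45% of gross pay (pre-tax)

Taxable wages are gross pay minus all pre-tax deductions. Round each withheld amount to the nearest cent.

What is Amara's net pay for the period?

$5,047.52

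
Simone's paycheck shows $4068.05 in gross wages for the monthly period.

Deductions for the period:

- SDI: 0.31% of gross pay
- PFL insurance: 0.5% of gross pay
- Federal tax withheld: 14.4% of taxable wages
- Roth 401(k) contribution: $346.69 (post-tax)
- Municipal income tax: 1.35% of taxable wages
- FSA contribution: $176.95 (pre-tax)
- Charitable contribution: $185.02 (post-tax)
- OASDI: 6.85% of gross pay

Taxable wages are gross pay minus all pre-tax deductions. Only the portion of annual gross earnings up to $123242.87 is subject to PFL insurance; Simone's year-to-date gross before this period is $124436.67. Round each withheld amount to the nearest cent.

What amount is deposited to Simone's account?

$2455.27

FSA contribution: $176.95
Taxable wages = $4068.05 − $176.95 = $3891.10
Municipal income tax: $3891.10 × 0.0135 = $52.53
Federal tax withheld: $3891.10 × 0.144 = $560.32
PFL insurance: annual cap $123242.87 already reached (YTD $124436.67), so $0.00
OASDI: $4068.05 × 0.0685 = $278.66
SDI: $4068.05 × 0.0031 = $12.61
Roth 401(k) contribution: $346.69
Charitable contribution: $185.02
Total deductions = $176.95 + $52.53 + $560.32 + $0.00 + $278.66 + $12.61 + $346.69 + $185.02 = $1612.78
Net pay = $4068.05 − $1612.78 = $2455.27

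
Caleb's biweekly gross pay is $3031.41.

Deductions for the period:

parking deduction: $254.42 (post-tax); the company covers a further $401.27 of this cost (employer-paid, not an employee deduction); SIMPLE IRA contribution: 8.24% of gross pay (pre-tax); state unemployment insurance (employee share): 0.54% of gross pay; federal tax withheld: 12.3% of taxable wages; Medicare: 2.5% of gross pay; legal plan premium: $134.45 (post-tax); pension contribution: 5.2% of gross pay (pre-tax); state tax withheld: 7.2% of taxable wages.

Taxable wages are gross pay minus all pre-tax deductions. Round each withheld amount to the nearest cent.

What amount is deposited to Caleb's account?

$1631.28

Pension contribution: $3031.41 × 0.052 = $157.63
SIMPLE IRA contribution: $3031.41 × 0.0824 = $249.79
Pre-tax total = $157.63 + $249.79 = $407.42
Taxable wages = $3031.41 − $407.42 = $2623.99
Federal tax withheld: $2623.99 × 0.123 = $322.75
State tax withheld: $2623.99 × 0.072 = $188.93
State unemployment insurance (employee share): $3031.41 × 0.0054 = $16.37
Medicare: $3031.41 × 0.025 = $75.79
Legal plan premium: $134.45
Parking deduction: $254.42
(Employer's $401.27 toward parking deduction is not withheld from the employee.)
Total deductions = $157.63 + $249.79 + $322.75 + $188.93 + $16.37 + $75.79 + $134.45 + $254.42 = $1400.13
Net pay = $3031.41 − $1400.13 = $1631.28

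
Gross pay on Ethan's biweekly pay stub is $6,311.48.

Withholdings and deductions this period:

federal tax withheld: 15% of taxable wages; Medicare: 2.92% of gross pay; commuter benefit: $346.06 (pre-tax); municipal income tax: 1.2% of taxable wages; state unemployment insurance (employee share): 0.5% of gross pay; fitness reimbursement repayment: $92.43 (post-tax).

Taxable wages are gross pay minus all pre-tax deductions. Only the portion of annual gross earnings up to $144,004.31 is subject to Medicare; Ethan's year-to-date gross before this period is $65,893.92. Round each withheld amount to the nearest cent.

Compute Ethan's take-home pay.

$4,690.73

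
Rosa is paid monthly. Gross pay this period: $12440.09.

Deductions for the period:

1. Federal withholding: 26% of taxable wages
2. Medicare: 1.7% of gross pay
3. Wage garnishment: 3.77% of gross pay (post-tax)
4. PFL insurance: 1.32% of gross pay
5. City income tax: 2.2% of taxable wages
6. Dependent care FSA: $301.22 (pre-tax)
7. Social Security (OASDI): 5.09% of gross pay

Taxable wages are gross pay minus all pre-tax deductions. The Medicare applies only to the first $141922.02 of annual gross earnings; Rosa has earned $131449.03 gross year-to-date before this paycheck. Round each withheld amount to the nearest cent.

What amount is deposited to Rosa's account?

$7271.26

Dependent care FSA: $301.22
Taxable wages = $12440.09 − $301.22 = $12138.87
Federal withholding: $12138.87 × 0.26 = $3156.11
City income tax: $12138.87 × 0.022 = $267.06
Social Security (OASDI): $12440.09 × 0.0509 = $633.20
PFL insurance: $12440.09 × 0.0132 = $164.21
Medicare: only $141922.02 − $131449.03 = $10472.99 of this check is subject → $10472.99 × 0.017 = $178.04
Wage garnishment: $12440.09 × 0.0377 = $468.99
Total deductions = $301.22 + $3156.11 + $267.06 + $633.20 + $164.21 + $178.04 + $468.99 = $5168.83
Net pay = $12440.09 − $5168.83 = $7271.26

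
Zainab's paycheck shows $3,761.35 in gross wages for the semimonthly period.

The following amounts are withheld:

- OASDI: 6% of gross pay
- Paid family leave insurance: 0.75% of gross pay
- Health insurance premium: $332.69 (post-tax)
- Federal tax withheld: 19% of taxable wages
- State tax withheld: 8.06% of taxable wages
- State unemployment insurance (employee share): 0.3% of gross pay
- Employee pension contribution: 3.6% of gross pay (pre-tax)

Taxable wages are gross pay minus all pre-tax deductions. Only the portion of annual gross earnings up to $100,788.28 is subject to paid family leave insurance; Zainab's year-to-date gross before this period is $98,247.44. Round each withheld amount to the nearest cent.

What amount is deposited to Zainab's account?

$2,056.05

Employee pension contribution: $3,761.35 × 0.036 = $135.41
Taxable wages = $3,761.35 − $135.41 = $3,625.94
Federal tax withheld: $3,625.94 × 0.19 = $688.93
State tax withheld: $3,625.94 × 0.0806 = $292.25
OASDI: $3,761.35 × 0.06 = $225.68
Paid family leave insurance: only $100,788.28 − $98,247.44 = $2,540.84 of this check is subject → $2,540.84 × 0.0075 = $19.06
State unemployment insurance (employee share): $3,761.35 × 0.003 = $11.28
Health insurance premium: $332.69
Total deductions = $135.41 + $688.93 + $292.25 + $225.68 + $19.06 + $11.28 + $332.69 = $1,705.30
Net pay = $3,761.35 − $1,705.30 = $2,056.05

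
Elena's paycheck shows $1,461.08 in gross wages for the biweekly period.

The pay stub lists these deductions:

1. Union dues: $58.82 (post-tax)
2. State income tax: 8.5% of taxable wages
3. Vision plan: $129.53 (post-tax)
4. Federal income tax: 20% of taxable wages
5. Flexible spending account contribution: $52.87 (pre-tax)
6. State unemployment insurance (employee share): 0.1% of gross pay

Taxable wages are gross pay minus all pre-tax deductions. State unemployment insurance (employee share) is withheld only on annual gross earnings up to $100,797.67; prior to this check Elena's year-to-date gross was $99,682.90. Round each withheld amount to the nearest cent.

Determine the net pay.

$817.41

Flexible spending account contribution: $52.87
Taxable wages = $1,461.08 − $52.87 = $1,408.21
State income tax: $1,408.21 × 0.085 = $119.70
Federal income tax: $1,408.21 × 0.2 = $281.64
State unemployment insurance (employee share): only $100,797.67 − $99,682.90 = $1,114.77 of this check is subject → $1,114.77 × 0.001 = $1.11
Vision plan: $129.53
Union dues: $58.82
Total deductions = $52.87 + $119.70 + $281.64 + $1.11 + $129.53 + $58.82 = $643.67
Net pay = $1,461.08 − $643.67 = $817.41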